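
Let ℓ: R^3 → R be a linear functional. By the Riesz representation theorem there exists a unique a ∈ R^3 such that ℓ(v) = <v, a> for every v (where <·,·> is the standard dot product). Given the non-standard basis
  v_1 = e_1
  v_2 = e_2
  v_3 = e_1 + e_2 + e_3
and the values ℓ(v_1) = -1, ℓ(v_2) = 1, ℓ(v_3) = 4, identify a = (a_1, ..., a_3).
a = (-1, 1, 4)

Write a = (a_1, ..., a_3) in the standard basis. For each basis vector v_i, ℓ(v_i) = <v_i, a> is a linear equation in the a_j's. Collect the n equations into a matrix system V a = ℓ, where row i of V is v_i (expressed in the standard basis). Since V is invertible (lower-triangular with 1s on the diagonal, up to permutation), solve by back-substitution:
  V =
[[1, 0, 0],
 [0, 1, 0],
 [1, 1, 1]]
  V a = (-1, 1, 4)
Solving gives a = (-1, 1, 4).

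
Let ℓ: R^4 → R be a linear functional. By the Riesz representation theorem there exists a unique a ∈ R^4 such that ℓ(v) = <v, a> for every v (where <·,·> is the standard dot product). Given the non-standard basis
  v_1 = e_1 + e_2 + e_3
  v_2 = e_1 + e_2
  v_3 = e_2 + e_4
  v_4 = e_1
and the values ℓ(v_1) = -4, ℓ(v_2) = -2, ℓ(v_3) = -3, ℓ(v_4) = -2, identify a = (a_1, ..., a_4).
a = (-2, 0, -2, -3)

Write a = (a_1, ..., a_4) in the standard basis. For each basis vector v_i, ℓ(v_i) = <v_i, a> is a linear equation in the a_j's. Collect the n equations into a matrix system V a = ℓ, where row i of V is v_i (expressed in the standard basis). Since V is invertible (lower-triangular with 1s on the diagonal, up to permutation), solve by back-substitution:
  V =
[[1, 1, 1, 0],
 [1, 1, 0, 0],
 [0, 1, 0, 1],
 [1, 0, 0, 0]]
  V a = (-4, -2, -3, -2)
Solving gives a = (-2, 0, -2, -3).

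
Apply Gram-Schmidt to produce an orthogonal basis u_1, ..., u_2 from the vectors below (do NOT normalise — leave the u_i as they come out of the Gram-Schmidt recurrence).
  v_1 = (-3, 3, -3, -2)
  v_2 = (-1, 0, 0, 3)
Orthogonal basis:
  u_1 = (-3, 3, -3, -2)
  u_2 = (-40/31, 9/31, -9/31, 87/31)

Apply the Gram-Schmidt recurrence
  u_1 = v_1
  u_i = v_i − Σ_{j<i} ((v_i · u_j) / (u_j · u_j)) · u_j.

Step by step this gives:
  u_1 = (-3, 3, -3, -2)
  u_2 = (-40/31, 9/31, -9/31, 87/31)

Orthogonality check:
  u_2 · u_1 = 0 (should be 0)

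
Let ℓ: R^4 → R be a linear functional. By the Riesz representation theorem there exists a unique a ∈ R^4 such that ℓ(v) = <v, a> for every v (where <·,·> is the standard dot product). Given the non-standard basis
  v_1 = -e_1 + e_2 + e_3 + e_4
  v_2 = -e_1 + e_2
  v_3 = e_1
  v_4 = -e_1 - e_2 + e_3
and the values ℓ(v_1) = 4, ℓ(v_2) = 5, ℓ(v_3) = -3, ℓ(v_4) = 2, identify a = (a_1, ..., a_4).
a = (-3, 2, 1, -2)

Write a = (a_1, ..., a_4) in the standard basis. For each basis vector v_i, ℓ(v_i) = <v_i, a> is a linear equation in the a_j's. Collect the n equations into a matrix system V a = ℓ, where row i of V is v_i (expressed in the standard basis). Since V is invertible (lower-triangular with 1s on the diagonal, up to permutation), solve by back-substitution:
  V =
[[-1, 1, 1, 1],
 [-1, 1, 0, 0],
 [1, 0, 0, 0],
 [-1, -1, 1, 0]]
  V a = (4, 5, -3, 2)
Solving gives a = (-3, 2, 1, -2).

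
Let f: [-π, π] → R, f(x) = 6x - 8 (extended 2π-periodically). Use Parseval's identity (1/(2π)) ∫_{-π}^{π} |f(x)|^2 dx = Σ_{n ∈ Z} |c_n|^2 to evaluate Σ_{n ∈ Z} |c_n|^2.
Σ |c_n|^2 = 12π^2 + 64

Expand and integrate term by term over [-π, π]:
  ∫ (6x)^2 dx = 36·(2π^3/3); ∫ 2·6·(-8)·x dx = 0 (odd integrand); ∫ (-8)^2 dx = 64·2π.
So (1/(2π)) ∫_{-π}^{π} (6x - 8)^2 dx = 36π^2/3 + 64 = 12π^2 + 64.
Parseval ⇒ Σ |c_n|^2 = 12π^2 + 64.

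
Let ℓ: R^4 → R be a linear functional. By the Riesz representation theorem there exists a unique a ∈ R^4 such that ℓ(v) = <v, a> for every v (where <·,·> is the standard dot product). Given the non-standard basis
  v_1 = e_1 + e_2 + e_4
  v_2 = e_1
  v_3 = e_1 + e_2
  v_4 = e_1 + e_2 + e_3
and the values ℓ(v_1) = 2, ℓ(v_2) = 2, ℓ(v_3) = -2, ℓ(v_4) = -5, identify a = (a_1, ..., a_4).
a = (2, -4, -3, 4)

Write a = (a_1, ..., a_4) in the standard basis. For each basis vector v_i, ℓ(v_i) = <v_i, a> is a linear equation in the a_j's. Collect the n equations into a matrix system V a = ℓ, where row i of V is v_i (expressed in the standard basis). Since V is invertible (lower-triangular with 1s on the diagonal, up to permutation), solve by back-substitution:
  V =
[[1, 1, 0, 1],
 [1, 0, 0, 0],
 [1, 1, 0, 0],
 [1, 1, 1, 0]]
  V a = (2, 2, -2, -5)
Solving gives a = (2, -4, -3, 4).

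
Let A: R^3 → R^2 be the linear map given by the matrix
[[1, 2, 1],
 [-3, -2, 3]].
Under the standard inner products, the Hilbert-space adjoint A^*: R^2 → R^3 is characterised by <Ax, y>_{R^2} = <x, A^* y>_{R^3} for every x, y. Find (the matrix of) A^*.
A^* = A^T =
[[1, -3],
 [2, -2],
 [1, 3]]

For real matrices with standard dot products, the defining identity <Ax, y> = <x, A^* y> gives (Ax)^T y = x^T (A^*) y, i.e. x^T A^T y = x^T (A^*) y. Since this holds for all x, y, we must have A^* = A^T. Therefore
A^* =
[[1, -3],
 [2, -2],
 [1, 3]].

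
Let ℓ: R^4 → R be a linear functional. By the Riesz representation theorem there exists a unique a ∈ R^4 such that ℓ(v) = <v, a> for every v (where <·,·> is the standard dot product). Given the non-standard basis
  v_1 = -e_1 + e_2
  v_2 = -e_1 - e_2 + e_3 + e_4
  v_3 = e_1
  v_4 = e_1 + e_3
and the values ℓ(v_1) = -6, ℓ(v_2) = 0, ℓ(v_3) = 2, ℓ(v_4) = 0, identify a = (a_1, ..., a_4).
a = (2, -4, -2, 0)

Write a = (a_1, ..., a_4) in the standard basis. For each basis vector v_i, ℓ(v_i) = <v_i, a> is a linear equation in the a_j's. Collect the n equations into a matrix system V a = ℓ, where row i of V is v_i (expressed in the standard basis). Since V is invertible (lower-triangular with 1s on the diagonal, up to permutation), solve by back-substitution:
  V =
[[-1, 1, 0, 0],
 [-1, -1, 1, 1],
 [1, 0, 0, 0],
 [1, 0, 1, 0]]
  V a = (-6, 0, 2, 0)
Solving gives a = (2, -4, -2, 0).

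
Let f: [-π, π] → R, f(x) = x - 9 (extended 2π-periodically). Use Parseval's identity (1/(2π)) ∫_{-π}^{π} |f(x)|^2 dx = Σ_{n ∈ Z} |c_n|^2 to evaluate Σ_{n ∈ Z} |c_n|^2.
Σ |c_n|^2 = π^2/3 + 81

Expand and integrate term by term over [-π, π]:
  ∫ (x)^2 dx = 1·(2π^3/3); ∫ 2·1·(-9)·x dx = 0 (odd integrand); ∫ (-9)^2 dx = 81·2π.
So (1/(2π)) ∫_{-π}^{π} (x - 9)^2 dx = 1π^2/3 + 81 = π^2/3 + 81.
Parseval ⇒ Σ |c_n|^2 = π^2/3 + 81.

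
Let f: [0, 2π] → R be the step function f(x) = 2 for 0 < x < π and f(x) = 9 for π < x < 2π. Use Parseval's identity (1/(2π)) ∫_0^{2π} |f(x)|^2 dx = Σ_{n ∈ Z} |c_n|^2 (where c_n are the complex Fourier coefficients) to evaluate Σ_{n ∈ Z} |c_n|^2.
Σ |c_n|^2 = 85/2

Parseval equates the L^2 energy of f (normalised by 1/(2π)) with the ℓ^2 sum of its Fourier coefficients: (1/(2π)) ∫_0^{2π} |f|^2 = Σ |c_n|^2.
Compute the left side: (1/(2π)) [∫_0^π 2^2 dx + ∫_π^{2π} 9^2 dx] = (1/(2π)) · (4π + 81π) = (4 + 81)/2 = 85/2.
So Σ_{n ∈ Z} |c_n|^2 = 85/2.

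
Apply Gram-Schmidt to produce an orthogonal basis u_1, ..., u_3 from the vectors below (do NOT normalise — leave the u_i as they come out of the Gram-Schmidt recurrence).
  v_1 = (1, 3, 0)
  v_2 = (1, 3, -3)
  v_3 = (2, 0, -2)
Orthogonal basis:
  u_1 = (1, 3, 0)
  u_2 = (0, 0, -3)
  u_3 = (9/5, -3/5, 0)

Apply the Gram-Schmidt recurrence
  u_1 = v_1
  u_i = v_i − Σ_{j<i} ((v_i · u_j) / (u_j · u_j)) · u_j.

Step by step this gives:
  u_1 = (1, 3, 0)
  u_2 = (0, 0, -3)
  u_3 = (9/5, -3/5, 0)

Orthogonality check:
  u_2 · u_1 = 0 (should be 0)
  u_3 · u_1 = 0 (should be 0)
  u_3 · u_2 = 0 (should be 0)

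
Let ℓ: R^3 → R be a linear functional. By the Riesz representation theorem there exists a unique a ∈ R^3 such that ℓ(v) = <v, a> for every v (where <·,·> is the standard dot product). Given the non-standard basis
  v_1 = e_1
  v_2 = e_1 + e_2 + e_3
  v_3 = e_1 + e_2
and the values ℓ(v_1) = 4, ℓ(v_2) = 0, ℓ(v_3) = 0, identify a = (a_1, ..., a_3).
a = (4, -4, 0)

Write a = (a_1, ..., a_3) in the standard basis. For each basis vector v_i, ℓ(v_i) = <v_i, a> is a linear equation in the a_j's. Collect the n equations into a matrix system V a = ℓ, where row i of V is v_i (expressed in the standard basis). Since V is invertible (lower-triangular with 1s on the diagonal, up to permutation), solve by back-substitution:
  V =
[[1, 0, 0],
 [1, 1, 1],
 [1, 1, 0]]
  V a = (4, 0, 0)
Solving gives a = (4, -4, 0).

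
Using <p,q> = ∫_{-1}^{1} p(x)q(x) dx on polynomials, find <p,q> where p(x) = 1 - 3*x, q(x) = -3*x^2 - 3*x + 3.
<p,q> = 10

Expand the product: p(x)·q(x) = 9*x^3 + 6*x^2 - 12*x + 3.
∫_{-1}^{1} of each monomial x^k gives [2/(k+1) if k even, 0 if k odd]. Integrating term-by-term (or equivalently evaluating the antiderivative F(x) = 9*x^4/4 + 2*x^3 - 6*x^2 + 3*x at the endpoints):
  F(1) − F(−1) = 5/4 − (-35/4) = 10.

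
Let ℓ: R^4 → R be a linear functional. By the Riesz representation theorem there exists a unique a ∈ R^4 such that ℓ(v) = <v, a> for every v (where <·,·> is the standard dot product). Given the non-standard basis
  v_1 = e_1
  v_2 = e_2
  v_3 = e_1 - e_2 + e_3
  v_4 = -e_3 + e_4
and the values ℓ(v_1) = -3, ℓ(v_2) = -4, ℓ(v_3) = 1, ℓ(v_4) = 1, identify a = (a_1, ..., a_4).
a = (-3, -4, 0, 1)

Write a = (a_1, ..., a_4) in the standard basis. For each basis vector v_i, ℓ(v_i) = <v_i, a> is a linear equation in the a_j's. Collect the n equations into a matrix system V a = ℓ, where row i of V is v_i (expressed in the standard basis). Since V is invertible (lower-triangular with 1s on the diagonal, up to permutation), solve by back-substitution:
  V =
[[1, 0, 0, 0],
 [0, 1, 0, 0],
 [1, -1, 1, 0],
 [0, 0, -1, 1]]
  V a = (-3, -4, 1, 1)
Solving gives a = (-3, -4, 0, 1).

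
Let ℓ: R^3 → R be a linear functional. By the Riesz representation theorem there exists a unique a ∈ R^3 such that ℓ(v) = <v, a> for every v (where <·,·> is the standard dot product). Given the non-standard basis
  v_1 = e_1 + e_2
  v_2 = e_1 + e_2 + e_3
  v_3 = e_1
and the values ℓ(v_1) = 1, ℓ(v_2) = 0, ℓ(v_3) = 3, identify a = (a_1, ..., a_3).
a = (3, -2, -1)

Write a = (a_1, ..., a_3) in the standard basis. For each basis vector v_i, ℓ(v_i) = <v_i, a> is a linear equation in the a_j's. Collect the n equations into a matrix system V a = ℓ, where row i of V is v_i (expressed in the standard basis). Since V is invertible (lower-triangular with 1s on the diagonal, up to permutation), solve by back-substitution:
  V =
[[1, 1, 0],
 [1, 1, 1],
 [1, 0, 0]]
  V a = (1, 0, 3)
Solving gives a = (3, -2, -1).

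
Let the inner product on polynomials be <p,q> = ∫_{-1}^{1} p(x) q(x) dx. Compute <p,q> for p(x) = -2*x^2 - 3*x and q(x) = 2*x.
<p,q> = -4

Expand the product: p(x)·q(x) = -4*x^3 - 6*x^2.
∫_{-1}^{1} of each monomial x^k gives [2/(k+1) if k even, 0 if k odd]. Integrating term-by-term (or equivalently evaluating the antiderivative F(x) = -x^4 - 2*x^3 at the endpoints):
  F(1) − F(−1) = -3 − (1) = -4.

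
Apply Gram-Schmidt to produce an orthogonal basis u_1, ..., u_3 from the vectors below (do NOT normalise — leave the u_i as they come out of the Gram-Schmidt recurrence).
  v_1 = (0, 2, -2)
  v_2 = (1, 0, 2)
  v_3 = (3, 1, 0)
Orthogonal basis:
  u_1 = (0, 2, -2)
  u_2 = (1, 1, 1)
  u_3 = (5/3, -5/6, -5/6)

Apply the Gram-Schmidt recurrence
  u_1 = v_1
  u_i = v_i − Σ_{j<i} ((v_i · u_j) / (u_j · u_j)) · u_j.

Step by step this gives:
  u_1 = (0, 2, -2)
  u_2 = (1, 1, 1)
  u_3 = (5/3, -5/6, -5/6)

Orthogonality check:
  u_2 · u_1 = 0 (should be 0)
  u_3 · u_1 = 0 (should be 0)
  u_3 · u_2 = 0 (should be 0)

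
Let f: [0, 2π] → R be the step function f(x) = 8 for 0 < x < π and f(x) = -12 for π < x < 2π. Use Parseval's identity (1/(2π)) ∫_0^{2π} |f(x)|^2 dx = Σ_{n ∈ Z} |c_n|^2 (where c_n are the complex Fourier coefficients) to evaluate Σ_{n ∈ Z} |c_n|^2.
Σ |c_n|^2 = 104

Parseval equates the L^2 energy of f (normalised by 1/(2π)) with the ℓ^2 sum of its Fourier coefficients: (1/(2π)) ∫_0^{2π} |f|^2 = Σ |c_n|^2.
Compute the left side: (1/(2π)) [∫_0^π 8^2 dx + ∫_π^{2π} (-12)^2 dx] = (1/(2π)) · (64π + 144π) = (64 + 144)/2 = 104.
So Σ_{n ∈ Z} |c_n|^2 = 104.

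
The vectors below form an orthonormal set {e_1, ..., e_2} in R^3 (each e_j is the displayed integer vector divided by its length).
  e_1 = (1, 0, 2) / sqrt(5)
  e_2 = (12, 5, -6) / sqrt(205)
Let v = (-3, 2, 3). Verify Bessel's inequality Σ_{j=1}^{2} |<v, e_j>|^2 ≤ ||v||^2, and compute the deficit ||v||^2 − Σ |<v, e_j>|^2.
Σ |<v, e_j>|^2 = 461/41; ||v||^2 = 22; deficit = 441/41

Write each e_j = u_j / sqrt(<u_j, u_j>) where u_j is the displayed integer vector. Then <v, e_j> = <v, u_j> / sqrt(<u_j, u_j>), so |<v, e_j>|^2 = <v, u_j>^2 / <u_j, u_j>.
Coefficients: <v, e_1> = 3/sqrt(5), <v, e_2> = -44/sqrt(205).
Square and sum: Σ |<v, e_j>|^2 = 461/41.
Compute ||v||^2 = v·v = 22.
Deficit = 22 − 461/41 = 441/41 ≥ 0, confirming Bessel's inequality. (The deficit equals ||v − Σ <v,e_j> e_j||^2, the squared distance from v to span{e_j}.)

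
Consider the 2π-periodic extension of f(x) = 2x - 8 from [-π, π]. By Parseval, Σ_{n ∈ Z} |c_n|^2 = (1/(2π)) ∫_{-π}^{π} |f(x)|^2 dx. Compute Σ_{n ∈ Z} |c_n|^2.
Σ |c_n|^2 = 4π^2/3 + 64

Expand and integrate term by term over [-π, π]:
  ∫ (2x)^2 dx = 4·(2π^3/3); ∫ 2·2·(-8)·x dx = 0 (odd integrand); ∫ (-8)^2 dx = 64·2π.
So (1/(2π)) ∫_{-π}^{π} (2x - 8)^2 dx = 4π^2/3 + 64 = 4π^2/3 + 64.
Parseval ⇒ Σ |c_n|^2 = 4π^2/3 + 64.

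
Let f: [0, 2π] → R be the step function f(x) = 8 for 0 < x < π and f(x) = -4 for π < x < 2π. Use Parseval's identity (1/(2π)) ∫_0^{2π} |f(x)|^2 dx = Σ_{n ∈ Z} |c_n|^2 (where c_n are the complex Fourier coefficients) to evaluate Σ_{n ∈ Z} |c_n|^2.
Σ |c_n|^2 = 40

Parseval equates the L^2 energy of f (normalised by 1/(2π)) with the ℓ^2 sum of its Fourier coefficients: (1/(2π)) ∫_0^{2π} |f|^2 = Σ |c_n|^2.
Compute the left side: (1/(2π)) [∫_0^π 8^2 dx + ∫_π^{2π} (-4)^2 dx] = (1/(2π)) · (64π + 16π) = (64 + 16)/2 = 40.
So Σ_{n ∈ Z} |c_n|^2 = 40.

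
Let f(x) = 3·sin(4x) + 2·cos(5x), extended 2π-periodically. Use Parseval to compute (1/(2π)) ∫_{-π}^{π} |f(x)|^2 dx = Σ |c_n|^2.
Σ |c_n|^2 = 13/2

Expand |f|^2 and use orthogonality of {sin(nx), cos(mx)} on [-π, π]:
  ∫_{-π}^{π} sin(nx)^2 dx = π, ∫ cos(mx)^2 dx = π, and cross terms integrate to 0.
So ∫_{-π}^{π} f(x)^2 dx = 3^2 · π + 2^2 · π = (9 + 4)π.
Divide by 2π: (9 + 4)/2 = 13/2.
By Parseval, this equals Σ |c_n|^2.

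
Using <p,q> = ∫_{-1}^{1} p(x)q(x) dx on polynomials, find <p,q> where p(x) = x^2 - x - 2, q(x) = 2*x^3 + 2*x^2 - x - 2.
<p,q> = 14/3

Expand the product: p(x)·q(x) = 2*x^5 - 7*x^3 - 5*x^2 + 4*x + 4.
∫_{-1}^{1} of each monomial x^k gives [2/(k+1) if k even, 0 if k odd]. Integrating term-by-term (or equivalently evaluating the antiderivative F(x) = x^6/3 - 7*x^4/4 - 5*x^3/3 + 2*x^2 + 4*x at the endpoints):
  F(1) − F(−1) = 35/12 − (-7/4) = 14/3.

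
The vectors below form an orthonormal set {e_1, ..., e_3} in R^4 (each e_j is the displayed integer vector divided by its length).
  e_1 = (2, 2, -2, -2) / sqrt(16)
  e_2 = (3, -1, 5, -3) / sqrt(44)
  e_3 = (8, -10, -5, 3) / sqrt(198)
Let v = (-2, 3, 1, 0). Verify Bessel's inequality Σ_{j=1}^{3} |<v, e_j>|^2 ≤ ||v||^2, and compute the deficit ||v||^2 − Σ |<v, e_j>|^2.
Σ |<v, e_j>|^2 = 27/2; ||v||^2 = 14; deficit = 1/2

Write each e_j = u_j / sqrt(<u_j, u_j>) where u_j is the displayed integer vector. Then <v, e_j> = <v, u_j> / sqrt(<u_j, u_j>), so |<v, e_j>|^2 = <v, u_j>^2 / <u_j, u_j>.
Coefficients: <v, e_1> = 0/sqrt(16), <v, e_2> = -4/sqrt(44), <v, e_3> = -51/sqrt(198).
Square and sum: Σ |<v, e_j>|^2 = 27/2.
Compute ||v||^2 = v·v = 14.
Deficit = 14 − 27/2 = 1/2 ≥ 0, confirming Bessel's inequality. (The deficit equals ||v − Σ <v,e_j> e_j||^2, the squared distance from v to span{e_j}.)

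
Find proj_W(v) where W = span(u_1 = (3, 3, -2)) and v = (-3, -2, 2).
proj_W(v) = (-57/22, -57/22, 19/11)

Set up U = [u_1 | ... | u_1] ∈ R^(3×1). The projector onto W = col(U) is P = U (U^T U)^(-1) U^T.
Compute U^T U =
  [22],
and U^T v = (-19).
Solve U^T U · c = U^T v for the coefficients: c = (-19/22). The projection is proj_W(v) = U c.
Check: (v - proj_W(v)) · u_1 = 0  (should be 0).
Result: proj_W(v) = (-57/22, -57/22, 19/11).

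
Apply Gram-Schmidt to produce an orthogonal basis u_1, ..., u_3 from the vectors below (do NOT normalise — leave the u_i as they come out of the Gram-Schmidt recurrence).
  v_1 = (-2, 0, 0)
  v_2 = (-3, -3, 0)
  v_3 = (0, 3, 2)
Orthogonal basis:
  u_1 = (-2, 0, 0)
  u_2 = (0, -3, 0)
  u_3 = (0, 0, 2)

Apply the Gram-Schmidt recurrence
  u_1 = v_1
  u_i = v_i − Σ_{j<i} ((v_i · u_j) / (u_j · u_j)) · u_j.

Step by step this gives:
  u_1 = (-2, 0, 0)
  u_2 = (0, -3, 0)
  u_3 = (0, 0, 2)

Orthogonality check:
  u_2 · u_1 = 0 (should be 0)
  u_3 · u_1 = 0 (should be 0)
  u_3 · u_2 = 0 (should be 0)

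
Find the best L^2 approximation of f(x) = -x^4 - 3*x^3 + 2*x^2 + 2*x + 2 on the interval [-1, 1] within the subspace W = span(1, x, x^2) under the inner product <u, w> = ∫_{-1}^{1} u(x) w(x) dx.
g(x) = 8*x^2/7 + x/5 + 73/35

The best approximation g ∈ W is the orthogonal projection of f onto W. Writing g = a_0 + a_1 x + a_2 x^2, the coefficients solve the normal equations G · a = b where
  G_{ij} = <φ_i, φ_j> and b_i = <f, φ_i>, with φ_0 = 1, φ_1 = x, φ_2 = x^2.
G =
  [2, 0, 2/3]
  [0, 2/3, 0]
  [2/3, 0, 2/5],
b = (74/15, 2/15, 194/105).
Solving gives a_0 = 73/35, a_1 = 1/5, a_2 = 8/7, so
  g(x) = 8*x^2/7 + x/5 + 73/35.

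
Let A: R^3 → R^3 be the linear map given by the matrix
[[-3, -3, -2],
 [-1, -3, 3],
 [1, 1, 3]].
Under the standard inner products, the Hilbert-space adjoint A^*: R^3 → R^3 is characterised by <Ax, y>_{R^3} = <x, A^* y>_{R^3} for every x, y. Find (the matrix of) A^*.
A^* = A^T =
[[-3, -1, 1],
 [-3, -3, 1],
 [-2, 3, 3]]

For real matrices with standard dot products, the defining identity <Ax, y> = <x, A^* y> gives (Ax)^T y = x^T (A^*) y, i.e. x^T A^T y = x^T (A^*) y. Since this holds for all x, y, we must have A^* = A^T. Therefore
A^* =
[[-3, -1, 1],
 [-3, -3, 1],
 [-2, 3, 3]].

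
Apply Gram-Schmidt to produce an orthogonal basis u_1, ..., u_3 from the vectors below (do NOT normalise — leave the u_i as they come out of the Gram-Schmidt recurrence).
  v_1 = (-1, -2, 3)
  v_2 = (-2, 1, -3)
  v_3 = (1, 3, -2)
Orthogonal basis:
  u_1 = (-1, -2, 3)
  u_2 = (-37/14, -2/7, -15/14)
  u_3 = (-42/115, 126/115, 14/23)

Apply the Gram-Schmidt recurrence
  u_1 = v_1
  u_i = v_i − Σ_{j<i} ((v_i · u_j) / (u_j · u_j)) · u_j.

Step by step this gives:
  u_1 = (-1, -2, 3)
  u_2 = (-37/14, -2/7, -15/14)
  u_3 = (-42/115, 126/115, 14/23)

Orthogonality check:
  u_2 · u_1 = 0 (should be 0)
  u_3 · u_1 = 0 (should be 0)
  u_3 · u_2 = 0 (should be 0)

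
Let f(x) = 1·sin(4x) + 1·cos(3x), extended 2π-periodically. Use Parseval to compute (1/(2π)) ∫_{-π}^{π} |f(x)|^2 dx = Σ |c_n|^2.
Σ |c_n|^2 = 1

Expand |f|^2 and use orthogonality of {sin(nx), cos(mx)} on [-π, π]:
  ∫_{-π}^{π} sin(nx)^2 dx = π, ∫ cos(mx)^2 dx = π, and cross terms integrate to 0.
So ∫_{-π}^{π} f(x)^2 dx = 1^2 · π + 1^2 · π = (1 + 1)π.
Divide by 2π: (1 + 1)/2 = 1.
By Parseval, this equals Σ |c_n|^2.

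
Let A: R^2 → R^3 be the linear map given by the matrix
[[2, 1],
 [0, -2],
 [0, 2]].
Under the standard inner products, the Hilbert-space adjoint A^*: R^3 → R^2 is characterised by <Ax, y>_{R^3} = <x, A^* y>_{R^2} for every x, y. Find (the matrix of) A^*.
A^* = A^T =
[[2, 0, 0],
 [1, -2, 2]]

For real matrices with standard dot products, the defining identity <Ax, y> = <x, A^* y> gives (Ax)^T y = x^T (A^*) y, i.e. x^T A^T y = x^T (A^*) y. Since this holds for all x, y, we must have A^* = A^T. Therefore
A^* =
[[2, 0, 0],
 [1, -2, 2]].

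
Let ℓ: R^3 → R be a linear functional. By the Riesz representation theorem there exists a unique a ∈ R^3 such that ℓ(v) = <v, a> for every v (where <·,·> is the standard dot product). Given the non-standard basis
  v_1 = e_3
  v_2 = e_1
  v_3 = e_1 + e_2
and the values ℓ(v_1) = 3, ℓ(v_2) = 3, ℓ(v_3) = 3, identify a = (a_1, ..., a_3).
a = (3, 0, 3)

Write a = (a_1, ..., a_3) in the standard basis. For each basis vector v_i, ℓ(v_i) = <v_i, a> is a linear equation in the a_j's. Collect the n equations into a matrix system V a = ℓ, where row i of V is v_i (expressed in the standard basis). Since V is invertible (lower-triangular with 1s on the diagonal, up to permutation), solve by back-substitution:
  V =
[[0, 0, 1],
 [1, 0, 0],
 [1, 1, 0]]
  V a = (3, 3, 3)
Solving gives a = (3, 0, 3).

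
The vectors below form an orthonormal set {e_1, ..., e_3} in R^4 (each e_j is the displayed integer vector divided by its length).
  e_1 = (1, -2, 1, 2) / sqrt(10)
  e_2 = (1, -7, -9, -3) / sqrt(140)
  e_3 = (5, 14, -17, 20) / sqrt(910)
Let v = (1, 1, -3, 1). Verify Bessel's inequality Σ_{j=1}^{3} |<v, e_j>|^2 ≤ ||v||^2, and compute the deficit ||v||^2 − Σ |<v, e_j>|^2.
Σ |<v, e_j>|^2 = 151/13; ||v||^2 = 12; deficit = 5/13

Write each e_j = u_j / sqrt(<u_j, u_j>) where u_j is the displayed integer vector. Then <v, e_j> = <v, u_j> / sqrt(<u_j, u_j>), so |<v, e_j>|^2 = <v, u_j>^2 / <u_j, u_j>.
Coefficients: <v, e_1> = -2/sqrt(10), <v, e_2> = 18/sqrt(140), <v, e_3> = 90/sqrt(910).
Square and sum: Σ |<v, e_j>|^2 = 151/13.
Compute ||v||^2 = v·v = 12.
Deficit = 12 − 151/13 = 5/13 ≥ 0, confirming Bessel's inequality. (The deficit equals ||v − Σ <v,e_j> e_j||^2, the squared distance from v to span{e_j}.)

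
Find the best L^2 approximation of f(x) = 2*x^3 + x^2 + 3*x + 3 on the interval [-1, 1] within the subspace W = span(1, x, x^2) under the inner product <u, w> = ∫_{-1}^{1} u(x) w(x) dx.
g(x) = x^2 + 21*x/5 + 3

The best approximation g ∈ W is the orthogonal projection of f onto W. Writing g = a_0 + a_1 x + a_2 x^2, the coefficients solve the normal equations G · a = b where
  G_{ij} = <φ_i, φ_j> and b_i = <f, φ_i>, with φ_0 = 1, φ_1 = x, φ_2 = x^2.
G =
  [2, 0, 2/3]
  [0, 2/3, 0]
  [2/3, 0, 2/5],
b = (20/3, 14/5, 12/5).
Solving gives a_0 = 3, a_1 = 21/5, a_2 = 1, so
  g(x) = x^2 + 21*x/5 + 3.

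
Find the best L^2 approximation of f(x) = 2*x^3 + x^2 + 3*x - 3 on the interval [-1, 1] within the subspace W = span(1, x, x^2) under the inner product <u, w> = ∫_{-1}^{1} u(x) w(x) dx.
g(x) = x^2 + 21*x/5 - 3

The best approximation g ∈ W is the orthogonal projection of f onto W. Writing g = a_0 + a_1 x + a_2 x^2, the coefficients solve the normal equations G · a = b where
  G_{ij} = <φ_i, φ_j> and b_i = <f, φ_i>, with φ_0 = 1, φ_1 = x, φ_2 = x^2.
G =
  [2, 0, 2/3]
  [0, 2/3, 0]
  [2/3, 0, 2/5],
b = (-16/3, 14/5, -8/5).
Solving gives a_0 = -3, a_1 = 21/5, a_2 = 1, so
  g(x) = x^2 + 21*x/5 - 3.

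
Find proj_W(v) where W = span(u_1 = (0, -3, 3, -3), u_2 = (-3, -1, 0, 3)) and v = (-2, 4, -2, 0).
proj_W(v) = (18/53, 116/53, -110/53, 92/53)

Set up U = [u_1 | ... | u_2] ∈ R^(4×2). The projector onto W = col(U) is P = U (U^T U)^(-1) U^T.
Compute U^T U =
  [27, -6]
  [-6, 19],
and U^T v = (-18, 2).
Solve U^T U · c = U^T v for the coefficients: c = (-110/159, -6/53). The projection is proj_W(v) = U c.
Check: (v - proj_W(v)) · u_1 = 0  (should be 0).
Check: (v - proj_W(v)) · u_2 = 0  (should be 0).
Result: proj_W(v) = (18/53, 116/53, -110/53, 92/53).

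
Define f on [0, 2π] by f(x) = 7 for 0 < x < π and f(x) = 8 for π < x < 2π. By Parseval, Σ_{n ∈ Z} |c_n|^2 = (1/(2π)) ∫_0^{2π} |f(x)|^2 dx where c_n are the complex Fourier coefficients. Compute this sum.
Σ |c_n|^2 = 113/2

Parseval equates the L^2 energy of f (normalised by 1/(2π)) with the ℓ^2 sum of its Fourier coefficients: (1/(2π)) ∫_0^{2π} |f|^2 = Σ |c_n|^2.
Compute the left side: (1/(2π)) [∫_0^π 7^2 dx + ∫_π^{2π} 8^2 dx] = (1/(2π)) · (49π + 64π) = (49 + 64)/2 = 113/2.
So Σ_{n ∈ Z} |c_n|^2 = 113/2.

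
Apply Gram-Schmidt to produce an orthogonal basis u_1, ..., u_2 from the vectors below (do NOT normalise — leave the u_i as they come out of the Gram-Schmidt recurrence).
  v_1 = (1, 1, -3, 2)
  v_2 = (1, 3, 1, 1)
Orthogonal basis:
  u_1 = (1, 1, -3, 2)
  u_2 = (4/5, 14/5, 8/5, 3/5)

Apply the Gram-Schmidt recurrence
  u_1 = v_1
  u_i = v_i − Σ_{j<i} ((v_i · u_j) / (u_j · u_j)) · u_j.

Step by step this gives:
  u_1 = (1, 1, -3, 2)
  u_2 = (4/5, 14/5, 8/5, 3/5)

Orthogonality check:
  u_2 · u_1 = 0 (should be 0)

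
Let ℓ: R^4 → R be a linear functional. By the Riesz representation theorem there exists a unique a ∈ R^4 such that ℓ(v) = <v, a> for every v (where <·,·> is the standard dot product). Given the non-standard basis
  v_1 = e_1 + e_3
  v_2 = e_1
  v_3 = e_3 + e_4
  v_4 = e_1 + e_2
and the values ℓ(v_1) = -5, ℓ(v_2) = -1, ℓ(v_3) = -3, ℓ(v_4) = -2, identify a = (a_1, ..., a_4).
a = (-1, -1, -4, 1)

Write a = (a_1, ..., a_4) in the standard basis. For each basis vector v_i, ℓ(v_i) = <v_i, a> is a linear equation in the a_j's. Collect the n equations into a matrix system V a = ℓ, where row i of V is v_i (expressed in the standard basis). Since V is invertible (lower-triangular with 1s on the diagonal, up to permutation), solve by back-substitution:
  V =
[[1, 0, 1, 0],
 [1, 0, 0, 0],
 [0, 0, 1, 1],
 [1, 1, 0, 0]]
  V a = (-5, -1, -3, -2)
Solving gives a = (-1, -1, -4, 1).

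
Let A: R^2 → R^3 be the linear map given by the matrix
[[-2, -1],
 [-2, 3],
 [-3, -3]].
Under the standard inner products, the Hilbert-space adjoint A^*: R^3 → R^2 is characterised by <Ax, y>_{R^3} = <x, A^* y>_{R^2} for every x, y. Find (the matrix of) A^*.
A^* = A^T =
[[-2, -2, -3],
 [-1, 3, -3]]

For real matrices with standard dot products, the defining identity <Ax, y> = <x, A^* y> gives (Ax)^T y = x^T (A^*) y, i.e. x^T A^T y = x^T (A^*) y. Since this holds for all x, y, we must have A^* = A^T. Therefore
A^* =
[[-2, -2, -3],
 [-1, 3, -3]].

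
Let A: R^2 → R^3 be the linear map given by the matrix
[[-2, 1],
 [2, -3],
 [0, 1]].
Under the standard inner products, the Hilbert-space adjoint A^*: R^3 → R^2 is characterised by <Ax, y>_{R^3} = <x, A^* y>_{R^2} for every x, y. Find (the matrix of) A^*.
A^* = A^T =
[[-2, 2, 0],
 [1, -3, 1]]

For real matrices with standard dot products, the defining identity <Ax, y> = <x, A^* y> gives (Ax)^T y = x^T (A^*) y, i.e. x^T A^T y = x^T (A^*) y. Since this holds for all x, y, we must have A^* = A^T. Therefore
A^* =
[[-2, 2, 0],
 [1, -3, 1]].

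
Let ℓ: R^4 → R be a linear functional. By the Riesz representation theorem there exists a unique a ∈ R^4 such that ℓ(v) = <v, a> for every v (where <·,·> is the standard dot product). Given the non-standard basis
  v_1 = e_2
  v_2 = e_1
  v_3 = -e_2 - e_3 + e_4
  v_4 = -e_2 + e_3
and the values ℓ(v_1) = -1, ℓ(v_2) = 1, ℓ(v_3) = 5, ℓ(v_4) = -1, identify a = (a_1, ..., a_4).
a = (1, -1, -2, 2)

Write a = (a_1, ..., a_4) in the standard basis. For each basis vector v_i, ℓ(v_i) = <v_i, a> is a linear equation in the a_j's. Collect the n equations into a matrix system V a = ℓ, where row i of V is v_i (expressed in the standard basis). Since V is invertible (lower-triangular with 1s on the diagonal, up to permutation), solve by back-substitution:
  V =
[[0, 1, 0, 0],
 [1, 0, 0, 0],
 [0, -1, -1, 1],
 [0, -1, 1, 0]]
  V a = (-1, 1, 5, -1)
Solving gives a = (1, -1, -2, 2).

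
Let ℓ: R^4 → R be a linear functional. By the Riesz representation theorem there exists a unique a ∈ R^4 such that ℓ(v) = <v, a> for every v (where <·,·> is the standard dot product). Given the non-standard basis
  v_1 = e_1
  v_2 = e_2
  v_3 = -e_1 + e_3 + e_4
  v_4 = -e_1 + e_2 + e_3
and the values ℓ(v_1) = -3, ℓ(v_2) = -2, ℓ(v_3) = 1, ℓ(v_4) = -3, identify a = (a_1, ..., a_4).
a = (-3, -2, -4, 2)

Write a = (a_1, ..., a_4) in the standard basis. For each basis vector v_i, ℓ(v_i) = <v_i, a> is a linear equation in the a_j's. Collect the n equations into a matrix system V a = ℓ, where row i of V is v_i (expressed in the standard basis). Since V is invertible (lower-triangular with 1s on the diagonal, up to permutation), solve by back-substitution:
  V =
[[1, 0, 0, 0],
 [0, 1, 0, 0],
 [-1, 0, 1, 1],
 [-1, 1, 1, 0]]
  V a = (-3, -2, 1, -3)
Solving gives a = (-3, -2, -4, 2).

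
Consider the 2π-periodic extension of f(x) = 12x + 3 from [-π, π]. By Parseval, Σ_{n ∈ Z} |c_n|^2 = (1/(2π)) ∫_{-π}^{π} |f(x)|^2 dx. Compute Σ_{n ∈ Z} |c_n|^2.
Σ |c_n|^2 = 48π^2 + 9

Expand and integrate term by term over [-π, π]:
  ∫ (12x)^2 dx = 144·(2π^3/3); ∫ 2·12·(3)·x dx = 0 (odd integrand); ∫ 3^2 dx = 9·2π.
So (1/(2π)) ∫_{-π}^{π} (12x + 3)^2 dx = 144π^2/3 + 9 = 48π^2 + 9.
Parseval ⇒ Σ |c_n|^2 = 48π^2 + 9.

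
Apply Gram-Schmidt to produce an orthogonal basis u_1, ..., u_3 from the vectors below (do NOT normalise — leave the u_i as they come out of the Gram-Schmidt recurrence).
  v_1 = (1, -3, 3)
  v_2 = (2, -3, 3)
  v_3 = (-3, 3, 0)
Orthogonal basis:
  u_1 = (1, -3, 3)
  u_2 = (18/19, 3/19, -3/19)
  u_3 = (0, 3/2, 3/2)

Apply the Gram-Schmidt recurrence
  u_1 = v_1
  u_i = v_i − Σ_{j<i} ((v_i · u_j) / (u_j · u_j)) · u_j.

Step by step this gives:
  u_1 = (1, -3, 3)
  u_2 = (18/19, 3/19, -3/19)
  u_3 = (0, 3/2, 3/2)

Orthogonality check:
  u_2 · u_1 = 0 (should be 0)
  u_3 · u_1 = 0 (should be 0)
  u_3 · u_2 = 0 (should be 0)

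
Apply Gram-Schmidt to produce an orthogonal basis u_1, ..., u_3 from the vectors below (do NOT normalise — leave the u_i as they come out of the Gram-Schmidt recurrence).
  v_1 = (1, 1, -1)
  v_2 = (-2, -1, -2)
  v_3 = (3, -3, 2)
Orthogonal basis:
  u_1 = (1, 1, -1)
  u_2 = (-5/3, -2/3, -7/3)
  u_3 = (57/26, -38/13, -19/26)

Apply the Gram-Schmidt recurrence
  u_1 = v_1
  u_i = v_i − Σ_{j<i} ((v_i · u_j) / (u_j · u_j)) · u_j.

Step by step this gives:
  u_1 = (1, 1, -1)
  u_2 = (-5/3, -2/3, -7/3)
  u_3 = (57/26, -38/13, -19/26)

Orthogonality check:
  u_2 · u_1 = 0 (should be 0)
  u_3 · u_1 = 0 (should be 0)
  u_3 · u_2 = 0 (should be 0)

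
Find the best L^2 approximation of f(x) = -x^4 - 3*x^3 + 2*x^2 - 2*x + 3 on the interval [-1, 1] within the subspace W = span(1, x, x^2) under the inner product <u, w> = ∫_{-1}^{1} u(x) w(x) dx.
g(x) = 8*x^2/7 - 19*x/5 + 108/35

The best approximation g ∈ W is the orthogonal projection of f onto W. Writing g = a_0 + a_1 x + a_2 x^2, the coefficients solve the normal equations G · a = b where
  G_{ij} = <φ_i, φ_j> and b_i = <f, φ_i>, with φ_0 = 1, φ_1 = x, φ_2 = x^2.
G =
  [2, 0, 2/3]
  [0, 2/3, 0]
  [2/3, 0, 2/5],
b = (104/15, -38/15, 88/35).
Solving gives a_0 = 108/35, a_1 = -19/5, a_2 = 8/7, so
  g(x) = 8*x^2/7 - 19*x/5 + 108/35.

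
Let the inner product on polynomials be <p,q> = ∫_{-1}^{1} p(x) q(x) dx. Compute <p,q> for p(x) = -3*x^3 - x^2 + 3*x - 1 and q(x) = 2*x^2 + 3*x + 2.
<p,q> = -76/15

Expand the product: p(x)·q(x) = -6*x^5 - 11*x^4 - 3*x^3 + 5*x^2 + 3*x - 2.
∫_{-1}^{1} of each monomial x^k gives [2/(k+1) if k even, 0 if k odd]. Integrating term-by-term (or equivalently evaluating the antiderivative F(x) = -x^6 - 11*x^5/5 - 3*x^4/4 + 5*x^3/3 + 3*x^2/2 - 2*x at the endpoints):
  F(1) − F(−1) = -167/60 − (137/60) = -76/15.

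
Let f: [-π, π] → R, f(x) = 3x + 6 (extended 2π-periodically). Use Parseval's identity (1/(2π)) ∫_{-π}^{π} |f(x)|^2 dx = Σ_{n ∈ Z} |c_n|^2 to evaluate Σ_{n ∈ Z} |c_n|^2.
Σ |c_n|^2 = 3π^2 + 36

Expand and integrate term by term over [-π, π]:
  ∫ (3x)^2 dx = 9·(2π^3/3); ∫ 2·3·(6)·x dx = 0 (odd integrand); ∫ 6^2 dx = 36·2π.
So (1/(2π)) ∫_{-π}^{π} (3x + 6)^2 dx = 9π^2/3 + 36 = 3π^2 + 36.
Parseval ⇒ Σ |c_n|^2 = 3π^2 + 36.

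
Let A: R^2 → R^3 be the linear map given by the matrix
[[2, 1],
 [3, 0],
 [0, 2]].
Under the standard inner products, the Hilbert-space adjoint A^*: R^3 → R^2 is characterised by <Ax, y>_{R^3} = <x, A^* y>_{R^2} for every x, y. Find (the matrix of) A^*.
A^* = A^T =
[[2, 3, 0],
 [1, 0, 2]]

For real matrices with standard dot products, the defining identity <Ax, y> = <x, A^* y> gives (Ax)^T y = x^T (A^*) y, i.e. x^T A^T y = x^T (A^*) y. Since this holds for all x, y, we must have A^* = A^T. Therefore
A^* =
[[2, 3, 0],
 [1, 0, 2]].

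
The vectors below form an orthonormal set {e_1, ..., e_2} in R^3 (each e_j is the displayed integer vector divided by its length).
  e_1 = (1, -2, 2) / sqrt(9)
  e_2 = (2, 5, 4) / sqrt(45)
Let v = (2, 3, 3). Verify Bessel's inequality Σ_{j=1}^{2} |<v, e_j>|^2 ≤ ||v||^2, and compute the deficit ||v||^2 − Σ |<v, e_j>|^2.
Σ |<v, e_j>|^2 = 109/5; ||v||^2 = 22; deficit = 1/5

Write each e_j = u_j / sqrt(<u_j, u_j>) where u_j is the displayed integer vector. Then <v, e_j> = <v, u_j> / sqrt(<u_j, u_j>), so |<v, e_j>|^2 = <v, u_j>^2 / <u_j, u_j>.
Coefficients: <v, e_1> = 2/sqrt(9), <v, e_2> = 31/sqrt(45).
Square and sum: Σ |<v, e_j>|^2 = 109/5.
Compute ||v||^2 = v·v = 22.
Deficit = 22 − 109/5 = 1/5 ≥ 0, confirming Bessel's inequality. (The deficit equals ||v − Σ <v,e_j> e_j||^2, the squared distance from v to span{e_j}.)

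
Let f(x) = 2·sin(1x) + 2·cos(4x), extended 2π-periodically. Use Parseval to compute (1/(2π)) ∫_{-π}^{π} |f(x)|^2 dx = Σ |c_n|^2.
Σ |c_n|^2 = 4

Expand |f|^2 and use orthogonality of {sin(nx), cos(mx)} on [-π, π]:
  ∫_{-π}^{π} sin(nx)^2 dx = π, ∫ cos(mx)^2 dx = π, and cross terms integrate to 0.
So ∫_{-π}^{π} f(x)^2 dx = 2^2 · π + 2^2 · π = (4 + 4)π.
Divide by 2π: (4 + 4)/2 = 4.
By Parseval, this equals Σ |c_n|^2.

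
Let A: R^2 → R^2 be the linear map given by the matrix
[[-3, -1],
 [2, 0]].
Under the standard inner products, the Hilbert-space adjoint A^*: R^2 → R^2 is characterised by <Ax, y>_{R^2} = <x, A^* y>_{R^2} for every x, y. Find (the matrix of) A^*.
A^* = A^T =
[[-3, 2],
 [-1, 0]]

For real matrices with standard dot products, the defining identity <Ax, y> = <x, A^* y> gives (Ax)^T y = x^T (A^*) y, i.e. x^T A^T y = x^T (A^*) y. Since this holds for all x, y, we must have A^* = A^T. Therefore
A^* =
[[-3, 2],
 [-1, 0]].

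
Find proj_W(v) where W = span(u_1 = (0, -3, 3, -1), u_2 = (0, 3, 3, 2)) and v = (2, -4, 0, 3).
proj_W(v) = (0, -47/23, 15/23, -21/23)

Set up U = [u_1 | ... | u_2] ∈ R^(4×2). The projector onto W = col(U) is P = U (U^T U)^(-1) U^T.
Compute U^T U =
  [19, -2]
  [-2, 22],
and U^T v = (9, -6).
Solve U^T U · c = U^T v for the coefficients: c = (31/69, -16/69). The projection is proj_W(v) = U c.
Check: (v - proj_W(v)) · u_1 = 0  (should be 0).
Check: (v - proj_W(v)) · u_2 = 0  (should be 0).
Result: proj_W(v) = (0, -47/23, 15/23, -21/23).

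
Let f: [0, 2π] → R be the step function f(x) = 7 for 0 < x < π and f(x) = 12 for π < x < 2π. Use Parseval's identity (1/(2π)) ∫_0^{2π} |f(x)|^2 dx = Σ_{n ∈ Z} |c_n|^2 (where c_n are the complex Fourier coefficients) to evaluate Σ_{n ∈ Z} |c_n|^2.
Σ |c_n|^2 = 193/2

Parseval equates the L^2 energy of f (normalised by 1/(2π)) with the ℓ^2 sum of its Fourier coefficients: (1/(2π)) ∫_0^{2π} |f|^2 = Σ |c_n|^2.
Compute the left side: (1/(2π)) [∫_0^π 7^2 dx + ∫_π^{2π} 12^2 dx] = (1/(2π)) · (49π + 144π) = (49 + 144)/2 = 193/2.
So Σ_{n ∈ Z} |c_n|^2 = 193/2.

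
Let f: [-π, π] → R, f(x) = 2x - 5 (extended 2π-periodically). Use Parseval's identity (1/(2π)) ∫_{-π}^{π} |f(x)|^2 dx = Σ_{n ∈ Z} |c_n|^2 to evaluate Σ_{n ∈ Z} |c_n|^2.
Σ |c_n|^2 = 4π^2/3 + 25

Expand and integrate term by term over [-π, π]:
  ∫ (2x)^2 dx = 4·(2π^3/3); ∫ 2·2·(-5)·x dx = 0 (odd integrand); ∫ (-5)^2 dx = 25·2π.
So (1/(2π)) ∫_{-π}^{π} (2x - 5)^2 dx = 4π^2/3 + 25 = 4π^2/3 + 25.
Parseval ⇒ Σ |c_n|^2 = 4π^2/3 + 25.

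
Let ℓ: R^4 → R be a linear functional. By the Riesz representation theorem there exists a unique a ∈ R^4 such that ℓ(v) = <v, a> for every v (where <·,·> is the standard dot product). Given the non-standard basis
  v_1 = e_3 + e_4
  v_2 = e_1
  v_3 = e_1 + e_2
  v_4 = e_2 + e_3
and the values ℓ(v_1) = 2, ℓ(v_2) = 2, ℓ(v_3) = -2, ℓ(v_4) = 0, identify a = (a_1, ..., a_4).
a = (2, -4, 4, -2)

Write a = (a_1, ..., a_4) in the standard basis. For each basis vector v_i, ℓ(v_i) = <v_i, a> is a linear equation in the a_j's. Collect the n equations into a matrix system V a = ℓ, where row i of V is v_i (expressed in the standard basis). Since V is invertible (lower-triangular with 1s on the diagonal, up to permutation), solve by back-substitution:
  V =
[[0, 0, 1, 1],
 [1, 0, 0, 0],
 [1, 1, 0, 0],
 [0, 1, 1, 0]]
  V a = (2, 2, -2, 0)
Solving gives a = (2, -4, 4, -2).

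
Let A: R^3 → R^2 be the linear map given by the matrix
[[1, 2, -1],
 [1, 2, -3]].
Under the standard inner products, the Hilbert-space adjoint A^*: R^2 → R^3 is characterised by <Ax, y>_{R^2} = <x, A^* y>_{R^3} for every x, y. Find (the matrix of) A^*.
A^* = A^T =
[[1, 1],
 [2, 2],
 [-1, -3]]

For real matrices with standard dot products, the defining identity <Ax, y> = <x, A^* y> gives (Ax)^T y = x^T (A^*) y, i.e. x^T A^T y = x^T (A^*) y. Since this holds for all x, y, we must have A^* = A^T. Therefore
A^* =
[[1, 1],
 [2, 2],
 [-1, -3]].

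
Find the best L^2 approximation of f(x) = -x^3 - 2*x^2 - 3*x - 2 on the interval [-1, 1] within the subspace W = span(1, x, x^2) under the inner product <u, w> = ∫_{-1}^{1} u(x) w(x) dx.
g(x) = -2*x^2 - 18*x/5 - 2

The best approximation g ∈ W is the orthogonal projection of f onto W. Writing g = a_0 + a_1 x + a_2 x^2, the coefficients solve the normal equations G · a = b where
  G_{ij} = <φ_i, φ_j> and b_i = <f, φ_i>, with φ_0 = 1, φ_1 = x, φ_2 = x^2.
G =
  [2, 0, 2/3]
  [0, 2/3, 0]
  [2/3, 0, 2/5],
b = (-16/3, -12/5, -32/15).
Solving gives a_0 = -2, a_1 = -18/5, a_2 = -2, so
  g(x) = -2*x^2 - 18*x/5 - 2.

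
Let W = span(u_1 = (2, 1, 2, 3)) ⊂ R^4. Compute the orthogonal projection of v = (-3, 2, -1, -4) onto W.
proj_W(v) = (-2, -1, -2, -3)

Set up U = [u_1 | ... | u_1] ∈ R^(4×1). The projector onto W = col(U) is P = U (U^T U)^(-1) U^T.
Compute U^T U =
  [18],
and U^T v = (-18).
Solve U^T U · c = U^T v for the coefficients: c = (-1). The projection is proj_W(v) = U c.
Check: (v - proj_W(v)) · u_1 = 0  (should be 0).
Result: proj_W(v) = (-2, -1, -2, -3).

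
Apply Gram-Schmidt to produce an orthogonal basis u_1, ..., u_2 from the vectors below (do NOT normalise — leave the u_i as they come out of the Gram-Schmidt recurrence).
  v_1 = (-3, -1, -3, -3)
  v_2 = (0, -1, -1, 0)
Orthogonal basis:
  u_1 = (-3, -1, -3, -3)
  u_2 = (3/7, -6/7, -4/7, 3/7)

Apply the Gram-Schmidt recurrence
  u_1 = v_1
  u_i = v_i − Σ_{j<i} ((v_i · u_j) / (u_j · u_j)) · u_j.

Step by step this gives:
  u_1 = (-3, -1, -3, -3)
  u_2 = (3/7, -6/7, -4/7, 3/7)

Orthogonality check:
  u_2 · u_1 = 0 (should be 0)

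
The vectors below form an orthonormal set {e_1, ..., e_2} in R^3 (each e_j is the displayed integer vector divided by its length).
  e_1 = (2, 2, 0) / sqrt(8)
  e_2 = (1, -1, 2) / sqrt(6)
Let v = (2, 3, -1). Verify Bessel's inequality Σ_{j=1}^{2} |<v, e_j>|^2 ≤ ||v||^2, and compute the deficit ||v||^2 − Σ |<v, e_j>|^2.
Σ |<v, e_j>|^2 = 14; ||v||^2 = 14; deficit = 0

Write each e_j = u_j / sqrt(<u_j, u_j>) where u_j is the displayed integer vector. Then <v, e_j> = <v, u_j> / sqrt(<u_j, u_j>), so |<v, e_j>|^2 = <v, u_j>^2 / <u_j, u_j>.
Coefficients: <v, e_1> = 10/sqrt(8), <v, e_2> = -3/sqrt(6).
Square and sum: Σ |<v, e_j>|^2 = 14.
Compute ||v||^2 = v·v = 14.
Deficit = 14 − 14 = 0 ≥ 0, confirming Bessel's inequality. (The deficit equals ||v − Σ <v,e_j> e_j||^2, the squared distance from v to span{e_j}.)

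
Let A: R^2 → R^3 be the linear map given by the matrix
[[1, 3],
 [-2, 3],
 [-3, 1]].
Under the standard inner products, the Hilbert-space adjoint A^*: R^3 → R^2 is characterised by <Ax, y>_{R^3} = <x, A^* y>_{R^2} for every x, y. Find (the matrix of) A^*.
A^* = A^T =
[[1, -2, -3],
 [3, 3, 1]]

For real matrices with standard dot products, the defining identity <Ax, y> = <x, A^* y> gives (Ax)^T y = x^T (A^*) y, i.e. x^T A^T y = x^T (A^*) y. Since this holds for all x, y, we must have A^* = A^T. Therefore
A^* =
[[1, -2, -3],
 [3, 3, 1]].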